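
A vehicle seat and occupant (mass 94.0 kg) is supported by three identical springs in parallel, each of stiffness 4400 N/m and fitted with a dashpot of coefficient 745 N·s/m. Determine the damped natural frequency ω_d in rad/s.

Parallel springs add: k_eq = 3 × 4400 = 13200 N/m.
ω_n = √(k_eq/m) = √(13200/94.0) = 11.85 rad/s.
Critical damping c_c = 2√(k_eq·m) = 2√(13200 × 94.0) = 2228 N·s/m, so ζ = c/c_c = 745/2228 = 0.3344.
ω_d = ω_n√(1 − ζ²) = 11.85 × √(1 − 0.112) = 11.17 rad/s.

11.2 rad/s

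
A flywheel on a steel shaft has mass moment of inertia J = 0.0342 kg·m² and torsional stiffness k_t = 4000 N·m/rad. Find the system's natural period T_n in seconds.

0.0184 s

ω_n = √(k_t/J) = √(4000/0.0342) = √117000 = 342.0 rad/s.
T_n = 2π/ω_n = 6.283/342.0 = 0.01837 s.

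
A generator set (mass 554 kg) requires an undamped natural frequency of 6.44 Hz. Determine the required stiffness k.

907000 N/m

ω_n = 2πf_n = 2π × 6.44 = 40.46 rad/s.
k = m·ω_n² = 554 × 40.46² = 554 × 1637 = 907100 N/m.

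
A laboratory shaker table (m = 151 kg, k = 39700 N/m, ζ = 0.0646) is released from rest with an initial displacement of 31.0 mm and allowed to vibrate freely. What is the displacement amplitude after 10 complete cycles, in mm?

0.531 mm

Logarithmic decrement δ = 2πζ/√(1 − ζ²) = 2π × 0.06460/√(1 − 0.00417) = 0.4067.
After n cycles, x_n/x₀ = e^(−nδ), so x_10 = 31.0 × e^(−10 × 0.4067) = 31.0 × 0.01712 = 0.5308 mm.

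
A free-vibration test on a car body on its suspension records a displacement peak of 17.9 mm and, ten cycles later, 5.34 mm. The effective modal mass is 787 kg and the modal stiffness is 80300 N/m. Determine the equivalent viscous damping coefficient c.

306 N·s/m

Logarithmic decrement δ = (1/n)·ln(x₀/x_n) = (1/10)·ln(17.9/5.34) = (1/10)·ln(3.352) = 0.1210.
ζ = δ/√(4π² + δ²) = 0.1210/√(39.48 + 0.0146) = 0.1210/6.284 = 0.01925.
c = ζ · 2√(km) = 0.01925 × 2√(80300 × 787) = 0.01925 × 15900 = 306.0 N·s/m.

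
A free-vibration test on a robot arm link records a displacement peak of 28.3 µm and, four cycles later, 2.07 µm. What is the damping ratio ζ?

Logarithmic decrement δ = (1/n)·ln(x₀/x_n) = (1/4)·ln(28.3/2.07) = (1/4)·ln(13.67) = 0.6538.
ζ = δ/√(4π² + δ²) = 0.6538/√(39.48 + 0.427) = 0.6538/6.317 = 0.1035.

0.104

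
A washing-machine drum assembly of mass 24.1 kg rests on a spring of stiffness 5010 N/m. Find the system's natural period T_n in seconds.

0.436 s

ω_n = √(k/m) = √(5010/24.1) = √207.9 = 14.42 rad/s.
T_n = 2π/ω_n = 6.283/14.42 = 0.4358 s.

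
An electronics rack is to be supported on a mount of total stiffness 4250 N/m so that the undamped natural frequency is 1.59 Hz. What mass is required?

ω_n = 2πf_n = 2π × 1.59 = 9.990 rad/s.
m = k/ω_n² = 4250/9.990² = 4250/99.81 = 42.58 kg.

42.6 kg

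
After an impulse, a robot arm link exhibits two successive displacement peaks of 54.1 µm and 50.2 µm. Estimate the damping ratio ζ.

Logarithmic decrement δ = (1/n)·ln(x₀/x_n) = (1/1)·ln(54.1/50.2) = (1/1)·ln(1.078) = 0.07482.
ζ = δ/√(4π² + δ²) = 0.07482/√(39.48 + 0.00560) = 0.07482/6.284 = 0.01191.

0.0119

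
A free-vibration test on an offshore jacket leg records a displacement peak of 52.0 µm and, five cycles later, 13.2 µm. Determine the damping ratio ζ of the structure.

0.0436

Logarithmic decrement δ = (1/n)·ln(x₀/x_n) = (1/5)·ln(52.0/13.2) = (1/5)·ln(3.939) = 0.2742.
ζ = δ/√(4π² + δ²) = 0.2742/√(39.48 + 0.0752) = 0.2742/6.289 = 0.04360.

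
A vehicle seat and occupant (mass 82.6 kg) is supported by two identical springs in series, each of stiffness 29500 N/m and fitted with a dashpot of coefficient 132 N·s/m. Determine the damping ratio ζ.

0.0598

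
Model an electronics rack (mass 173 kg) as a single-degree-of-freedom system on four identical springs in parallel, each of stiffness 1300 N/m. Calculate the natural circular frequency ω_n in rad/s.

Parallel springs add: k_eq = 4 × 1300 = 5200 N/m.
ω_n = √(k_eq/m) = √(5200/173) = √30.06 = 5.482 rad/s.

5.48 rad/s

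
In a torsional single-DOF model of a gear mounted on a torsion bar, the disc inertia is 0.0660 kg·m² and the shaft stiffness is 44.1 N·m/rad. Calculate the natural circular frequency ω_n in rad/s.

25.8 rad/s

ω_n = √(k_t/J) = √(44.1/0.0660) = √668.2 = 25.85 rad/s.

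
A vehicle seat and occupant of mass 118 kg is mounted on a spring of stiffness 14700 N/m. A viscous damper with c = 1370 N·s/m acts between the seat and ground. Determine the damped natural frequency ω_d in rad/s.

9.53 rad/s

ω_n = √(k/m) = √(14700/118) = 11.16 rad/s.
Critical damping c_c = 2√(k·m) = 2√(14700 × 118) = 2634 N·s/m, so ζ = c/c_c = 1370/2634 = 0.5201.
ω_d = ω_n√(1 − ζ²) = 11.16 × √(1 − 0.271) = 9.533 rad/s.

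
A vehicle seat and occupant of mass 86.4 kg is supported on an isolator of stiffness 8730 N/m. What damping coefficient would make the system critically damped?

c_c = 2√(k·m) = 2√(8730 × 86.4) = 2 × 868.5 = 1737 N·s/m.

1740 N·s/m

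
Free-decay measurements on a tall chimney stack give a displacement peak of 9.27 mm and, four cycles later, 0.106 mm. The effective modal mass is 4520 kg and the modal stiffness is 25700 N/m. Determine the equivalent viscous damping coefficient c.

Logarithmic decrement δ = (1/n)·ln(x₀/x_n) = (1/4)·ln(9.27/0.106) = (1/4)·ln(87.45) = 1.118.
ζ = δ/√(4π² + δ²) = 1.118/√(39.48 + 1.25) = 1.118/6.382 = 0.1751.
c = ζ · 2√(km) = 0.1751 × 2√(25700 × 4520) = 0.1751 × 21560 = 3775 N·s/m.

3780 N·s/m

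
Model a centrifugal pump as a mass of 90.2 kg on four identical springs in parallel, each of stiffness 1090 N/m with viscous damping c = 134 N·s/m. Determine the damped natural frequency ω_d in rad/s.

6.91 rad/s

Parallel springs add: k_eq = 4 × 1090 = 4360 N/m.
ω_n = √(k_eq/m) = √(4360/90.2) = 6.952 rad/s.
Critical damping c_c = 2√(k_eq·m) = 2√(4360 × 90.2) = 1254 N·s/m, so ζ = c/c_c = 134/1254 = 0.1068.
ω_d = ω_n√(1 − ζ²) = 6.952 × √(1 − 0.0114) = 6.913 rad/s.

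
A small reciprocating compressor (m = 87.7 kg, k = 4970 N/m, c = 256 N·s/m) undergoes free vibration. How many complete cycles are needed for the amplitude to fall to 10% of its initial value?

2 cycles

ζ = c/(2√(km)) = 256/(2√(4970 × 87.7)) = 256/1320 = 0.1939.
Logarithmic decrement δ = 2πζ/√(1 − ζ²) = 2π × 0.1939/√(1 − 0.0376) = 1.242.
x_n/x₀ = e^(−nδ) ≤ 0.1; take ln: n ≥ ln(1/0.1)/δ = 2.303/1.242 = 1.854.
So 2 complete cycles are required.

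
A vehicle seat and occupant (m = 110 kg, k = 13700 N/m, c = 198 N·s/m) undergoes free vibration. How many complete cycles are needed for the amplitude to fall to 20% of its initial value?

4 cycles

ζ = c/(2√(km)) = 198/(2√(13700 × 110)) = 198/2455 = 0.08065.
Logarithmic decrement δ = 2πζ/√(1 − ζ²) = 2π × 0.08065/√(1 − 0.00650) = 0.5084.
x_n/x₀ = e^(−nδ) ≤ 0.2; take ln: n ≥ ln(1/0.2)/δ = 1.609/0.5084 = 3.166.
So 4 complete cycles are required.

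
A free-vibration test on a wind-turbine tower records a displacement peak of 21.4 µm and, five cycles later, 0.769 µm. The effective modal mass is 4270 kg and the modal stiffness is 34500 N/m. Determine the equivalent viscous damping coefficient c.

2560 N·s/m

Logarithmic decrement δ = (1/n)·ln(x₀/x_n) = (1/5)·ln(21.4/0.769) = (1/5)·ln(27.83) = 0.6652.
ζ = δ/√(4π² + δ²) = 0.6652/√(39.48 + 0.443) = 0.6652/6.318 = 0.1053.
c = ζ · 2√(km) = 0.1053 × 2√(34500 × 4270) = 0.1053 × 24270 = 2556 N·s/m.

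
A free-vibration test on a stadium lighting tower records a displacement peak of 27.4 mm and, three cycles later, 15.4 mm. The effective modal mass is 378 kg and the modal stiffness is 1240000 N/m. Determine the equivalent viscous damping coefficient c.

1320 N·s/m

Logarithmic decrement δ = (1/n)·ln(x₀/x_n) = (1/3)·ln(27.4/15.4) = (1/3)·ln(1.779) = 0.1921.
ζ = δ/√(4π² + δ²) = 0.1921/√(39.48 + 0.0369) = 0.1921/6.286 = 0.03055.
c = ζ · 2√(km) = 0.03055 × 2√(1240000 × 378) = 0.03055 × 43300 = 1323 N·s/m.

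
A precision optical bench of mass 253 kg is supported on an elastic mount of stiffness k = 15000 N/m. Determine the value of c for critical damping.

3900 N·s/m

c_c = 2√(k·m) = 2√(15000 × 253) = 2 × 1948 = 3896 N·s/m.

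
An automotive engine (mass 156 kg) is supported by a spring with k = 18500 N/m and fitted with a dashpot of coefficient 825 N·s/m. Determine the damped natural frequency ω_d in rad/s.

ω_n = √(k/m) = √(18500/156) = 10.89 rad/s.
Critical damping c_c = 2√(k·m) = 2√(18500 × 156) = 3398 N·s/m, so ζ = c/c_c = 825/3398 = 0.2428.
ω_d = ω_n√(1 − ζ²) = 10.89 × √(1 − 0.0590) = 10.56 rad/s.

10.6 rad/s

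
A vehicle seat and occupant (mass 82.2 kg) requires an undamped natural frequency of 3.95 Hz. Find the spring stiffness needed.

ω_n = 2πf_n = 2π × 3.95 = 24.82 rad/s.
k = m·ω_n² = 82.2 × 24.82² = 82.2 × 616.0 = 50630 N/m.

50600 N/m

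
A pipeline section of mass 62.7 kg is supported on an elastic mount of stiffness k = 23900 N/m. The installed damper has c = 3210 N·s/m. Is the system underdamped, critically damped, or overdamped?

c_c = 2√(k·m) = 2448 N·s/m; ζ = c/c_c = 3210/2448 = 1.31.
Since ζ > 1 the system is overdamped.

overdamped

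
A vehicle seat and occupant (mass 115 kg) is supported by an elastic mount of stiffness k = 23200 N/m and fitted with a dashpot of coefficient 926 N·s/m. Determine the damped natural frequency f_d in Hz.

2.17 Hz

ω_n = √(k/m) = √(23200/115) = 14.20 rad/s.
Critical damping c_c = 2√(k·m) = 2√(23200 × 115) = 3267 N·s/m, so ζ = c/c_c = 926/3267 = 0.2835.
ω_d = ω_n√(1 − ζ²) = 14.20 × √(1 − 0.0803) = 13.62 rad/s.
f_d = ω_d/(2π) = 2.168 Hz.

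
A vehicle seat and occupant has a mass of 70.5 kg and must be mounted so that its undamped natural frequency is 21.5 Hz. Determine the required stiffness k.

1290000 N/m

ω_n = 2πf_n = 2π × 21.5 = 135.1 rad/s.
k = m·ω_n² = 70.5 × 135.1² = 70.5 × 18250 = 1287000 N/m.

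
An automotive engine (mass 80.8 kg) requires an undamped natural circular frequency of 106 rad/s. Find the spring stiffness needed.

908000 N/m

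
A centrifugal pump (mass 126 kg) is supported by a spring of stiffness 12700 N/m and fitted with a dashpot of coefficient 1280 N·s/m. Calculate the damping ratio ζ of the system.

ω_n = √(k/m) = √(12700/126) = 10.04 rad/s.
Critical damping c_c = 2√(k·m) = 2√(12700 × 126) = 2530 N·s/m, so ζ = c/c_c = 1280/2530 = 0.5059.

0.506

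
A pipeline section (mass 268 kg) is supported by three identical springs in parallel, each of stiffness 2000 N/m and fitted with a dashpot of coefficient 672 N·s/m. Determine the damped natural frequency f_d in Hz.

Parallel springs add: k_eq = 3 × 2000 = 6000 N/m.
ω_n = √(k_eq/m) = √(6000/268) = 4.732 rad/s.
Critical damping c_c = 2√(k_eq·m) = 2√(6000 × 268) = 2536 N·s/m, so ζ = c/c_c = 672/2536 = 0.2650.
ω_d = ω_n√(1 − ζ²) = 4.732 × √(1 − 0.0702) = 4.562 rad/s.
f_d = ω_d/(2π) = 0.7261 Hz.

0.726 Hz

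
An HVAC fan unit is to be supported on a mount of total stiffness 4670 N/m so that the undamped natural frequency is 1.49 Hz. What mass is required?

53.3 kg

ω_n = 2πf_n = 2π × 1.49 = 9.362 rad/s.
m = k/ω_n² = 4670/9.362² = 4670/87.65 = 53.28 kg.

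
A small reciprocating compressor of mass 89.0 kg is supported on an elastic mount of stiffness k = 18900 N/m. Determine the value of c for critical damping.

2590 N·s/m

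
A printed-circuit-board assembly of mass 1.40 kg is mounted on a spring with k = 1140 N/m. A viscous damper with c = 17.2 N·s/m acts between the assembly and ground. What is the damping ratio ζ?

ω_n = √(k/m) = √(1140/1.40) = 28.54 rad/s.
Critical damping c_c = 2√(k·m) = 2√(1140 × 1.40) = 79.90 N·s/m, so ζ = c/c_c = 17.2/79.90 = 0.2153.

0.215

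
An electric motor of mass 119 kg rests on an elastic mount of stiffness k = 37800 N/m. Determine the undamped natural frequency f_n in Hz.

2.84 Hz

ω_n = √(k/m) = √(37800/119) = √317.6 = 17.82 rad/s.
f_n = ω_n/(2π) = 17.82/6.283 = 2.837 Hz.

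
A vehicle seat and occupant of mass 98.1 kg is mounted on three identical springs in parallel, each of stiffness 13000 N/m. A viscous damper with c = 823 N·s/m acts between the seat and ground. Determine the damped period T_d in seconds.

0.322 s

Parallel springs add: k_eq = 3 × 13000 = 39000 N/m.
ω_n = √(k_eq/m) = √(39000/98.1) = 19.94 rad/s.
Critical damping c_c = 2√(k_eq·m) = 2√(39000 × 98.1) = 3912 N·s/m, so ζ = c/c_c = 823/3912 = 0.2104.
ω_d = ω_n√(1 − ζ²) = 19.94 × √(1 − 0.0443) = 19.49 rad/s.
T_d = 2π/ω_d = 0.3223 s.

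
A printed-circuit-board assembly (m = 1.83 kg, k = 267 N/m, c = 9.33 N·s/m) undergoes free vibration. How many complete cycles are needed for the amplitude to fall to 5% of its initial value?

ζ = c/(2√(km)) = 9.33/(2√(267 × 1.83)) = 9.33/44.21 = 0.2110.
Logarithmic decrement δ = 2πζ/√(1 − ζ²) = 2π × 0.2110/√(1 − 0.0445) = 1.357.
x_n/x₀ = e^(−nδ) ≤ 0.05; take ln: n ≥ ln(1/0.05)/δ = 2.996/1.357 = 2.208.
So 3 complete cycles are required.

3 cycles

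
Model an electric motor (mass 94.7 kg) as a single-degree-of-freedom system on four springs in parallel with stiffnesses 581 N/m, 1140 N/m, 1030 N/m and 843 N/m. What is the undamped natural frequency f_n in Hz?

Parallel springs add: k_eq = 581 + 1140 + 1030 + 843 = 3594 N/m.
ω_n = √(k_eq/m) = √(3594/94.7) = √37.95 = 6.160 rad/s.
f_n = ω_n/(2π) = 6.160/6.283 = 0.9805 Hz.

0.980 Hz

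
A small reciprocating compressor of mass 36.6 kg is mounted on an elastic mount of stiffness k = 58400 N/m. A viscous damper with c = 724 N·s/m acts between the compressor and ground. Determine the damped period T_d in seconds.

0.162 s

ω_n = √(k/m) = √(58400/36.6) = 39.95 rad/s.
Critical damping c_c = 2√(k·m) = 2√(58400 × 36.6) = 2924 N·s/m, so ζ = c/c_c = 724/2924 = 0.2476.
ω_d = ω_n√(1 − ζ²) = 39.95 × √(1 − 0.0613) = 38.70 rad/s.
T_d = 2π/ω_d = 0.1624 s.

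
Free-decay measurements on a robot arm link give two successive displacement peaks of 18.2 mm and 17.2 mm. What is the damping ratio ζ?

0.00899

Logarithmic decrement δ = (1/n)·ln(x₀/x_n) = (1/1)·ln(18.2/17.2) = (1/1)·ln(1.058) = 0.05651.
ζ = δ/√(4π² + δ²) = 0.05651/√(39.48 + 0.00319) = 0.05651/6.283 = 0.008994.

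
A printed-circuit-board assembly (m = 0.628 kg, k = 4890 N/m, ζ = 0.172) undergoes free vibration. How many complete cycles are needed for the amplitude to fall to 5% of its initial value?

3 cycles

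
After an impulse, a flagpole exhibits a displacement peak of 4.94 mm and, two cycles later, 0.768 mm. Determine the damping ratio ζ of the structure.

Logarithmic decrement δ = (1/n)·ln(x₀/x_n) = (1/2)·ln(4.94/0.768) = (1/2)·ln(6.432) = 0.9307.
ζ = δ/√(4π² + δ²) = 0.9307/√(39.48 + 0.866) = 0.9307/6.352 = 0.1465.

0.147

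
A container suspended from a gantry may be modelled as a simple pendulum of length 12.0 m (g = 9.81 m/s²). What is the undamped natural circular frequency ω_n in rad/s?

For a simple pendulum ω_n = √(g/L) = √(9.81/12.0) = √0.8175 = 0.9042 rad/s.

0.904 rad/s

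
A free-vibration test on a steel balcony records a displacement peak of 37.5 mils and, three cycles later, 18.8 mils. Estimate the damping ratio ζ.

0.0366

Logarithmic decrement δ = (1/n)·ln(x₀/x_n) = (1/3)·ln(37.5/18.8) = (1/3)·ln(1.995) = 0.2302.
ζ = δ/√(4π² + δ²) = 0.2302/√(39.48 + 0.0530) = 0.2302/6.287 = 0.03661.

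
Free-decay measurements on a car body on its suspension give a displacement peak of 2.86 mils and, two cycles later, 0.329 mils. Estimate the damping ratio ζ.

0.170

Logarithmic decrement δ = (1/n)·ln(x₀/x_n) = (1/2)·ln(2.86/0.329) = (1/2)·ln(8.693) = 1.081.
ζ = δ/√(4π² + δ²) = 1.081/√(39.48 + 1.17) = 1.081/6.376 = 0.1696.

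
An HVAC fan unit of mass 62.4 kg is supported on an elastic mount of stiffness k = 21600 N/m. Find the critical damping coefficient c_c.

2320 N·s/m

c_c = 2√(k·m) = 2√(21600 × 62.4) = 2 × 1161 = 2322 N·s/m.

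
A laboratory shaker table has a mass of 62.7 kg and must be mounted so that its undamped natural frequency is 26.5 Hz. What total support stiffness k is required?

1740000 N/m

ω_n = 2πf_n = 2π × 26.5 = 166.5 rad/s.
k = m·ω_n² = 62.7 × 166.5² = 62.7 × 27720 = 1738000 N/m.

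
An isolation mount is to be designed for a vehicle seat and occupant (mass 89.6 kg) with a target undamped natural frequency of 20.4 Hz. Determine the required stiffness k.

ω_n = 2πf_n = 2π × 20.4 = 128.2 rad/s.
k = m·ω_n² = 89.6 × 128.2² = 89.6 × 16430 = 1472000 N/m.

1470000 N/m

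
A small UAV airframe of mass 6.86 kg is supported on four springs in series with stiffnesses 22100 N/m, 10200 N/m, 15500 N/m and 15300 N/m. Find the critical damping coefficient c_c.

317 N·s/m

Series springs: 1/k_eq = 1/22100 + 1/10200 + 1/15500 + 1/15300 = 0.0002732, so k_eq = 3661 N/m.
c_c = 2√(k_eq·m) = 2√(3661 × 6.86) = 2 × 158.5 = 316.9 N·s/m.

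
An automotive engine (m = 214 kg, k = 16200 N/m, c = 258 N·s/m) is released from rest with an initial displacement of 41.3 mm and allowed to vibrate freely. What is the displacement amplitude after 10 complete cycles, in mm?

ζ = c/(2√(km)) = 258/(2√(16200 × 214)) = 258/3724 = 0.06928.
Logarithmic decrement δ = 2πζ/√(1 − ζ²) = 2π × 0.06928/√(1 − 0.00480) = 0.4364.
After n cycles, x_n/x₀ = e^(−nδ), so x_10 = 41.3 × e^(−10 × 0.4364) = 41.3 × 0.01273 = 0.5258 mm.

0.526 mm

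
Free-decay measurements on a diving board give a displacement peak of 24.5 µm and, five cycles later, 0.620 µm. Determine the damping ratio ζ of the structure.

0.116

Logarithmic decrement δ = (1/n)·ln(x₀/x_n) = (1/5)·ln(24.5/0.620) = (1/5)·ln(39.52) = 0.7353.
ζ = δ/√(4π² + δ²) = 0.7353/√(39.48 + 0.541) = 0.7353/6.326 = 0.1162.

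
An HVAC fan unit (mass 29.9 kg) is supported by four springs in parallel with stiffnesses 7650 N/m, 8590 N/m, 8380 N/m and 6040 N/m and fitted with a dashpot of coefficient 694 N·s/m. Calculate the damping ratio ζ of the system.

0.362

Parallel springs add: k_eq = 7650 + 8590 + 8380 + 6040 = 30660 N/m.
ω_n = √(k_eq/m) = √(30660/29.9) = 32.02 rad/s.
Critical damping c_c = 2√(k_eq·m) = 2√(30660 × 29.9) = 1915 N·s/m, so ζ = c/c_c = 694/1915 = 0.3624.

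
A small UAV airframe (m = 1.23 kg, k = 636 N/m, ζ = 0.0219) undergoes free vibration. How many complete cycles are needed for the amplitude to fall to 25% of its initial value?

Logarithmic decrement δ = 2πζ/√(1 − ζ²) = 2π × 0.02190/√(1 − 0.000480) = 0.1376.
x_n/x₀ = e^(−nδ) ≤ 0.25; take ln: n ≥ ln(1/0.25)/δ = 1.386/0.1376 = 10.07.
So 11 complete cycles are required.

11 cycles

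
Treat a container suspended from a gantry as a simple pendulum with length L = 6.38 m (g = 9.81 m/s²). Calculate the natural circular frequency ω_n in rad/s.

1.24 rad/s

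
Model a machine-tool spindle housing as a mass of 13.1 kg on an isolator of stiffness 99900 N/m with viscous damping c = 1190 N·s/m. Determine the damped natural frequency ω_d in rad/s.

74.6 rad/s

ω_n = √(k/m) = √(99900/13.1) = 87.33 rad/s.
Critical damping c_c = 2√(k·m) = 2√(99900 × 13.1) = 2288 N·s/m, so ζ = c/c_c = 1190/2288 = 0.5201.
ω_d = ω_n√(1 − ζ²) = 87.33 × √(1 − 0.271) = 74.59 rad/s.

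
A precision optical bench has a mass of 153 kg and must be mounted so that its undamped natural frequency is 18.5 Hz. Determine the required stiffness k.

ω_n = 2πf_n = 2π × 18.5 = 116.2 rad/s.
k = m·ω_n² = 153 × 116.2² = 153 × 13510 = 2067000 N/m.

2070000 N/m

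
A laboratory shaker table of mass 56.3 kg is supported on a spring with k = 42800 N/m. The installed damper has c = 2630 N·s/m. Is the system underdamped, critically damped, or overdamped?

underdamped

c_c = 2√(k·m) = 3105 N·s/m; ζ = c/c_c = 2630/3105 = 0.847.
Since ζ < 1 the system is underdamped.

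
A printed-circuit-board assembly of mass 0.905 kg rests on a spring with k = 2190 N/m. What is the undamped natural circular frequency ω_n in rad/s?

ω_n = √(k/m) = √(2190/0.905) = √2420 = 49.19 rad/s.

49.2 rad/s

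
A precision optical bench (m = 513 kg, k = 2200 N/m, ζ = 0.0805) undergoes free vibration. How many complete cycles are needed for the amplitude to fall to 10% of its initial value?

5 cycles

Logarithmic decrement δ = 2πζ/√(1 − ζ²) = 2π × 0.08050/√(1 − 0.00648) = 0.5074.
x_n/x₀ = e^(−nδ) ≤ 0.1; take ln: n ≥ ln(1/0.1)/δ = 2.303/0.5074 = 4.538.
So 5 complete cycles are required.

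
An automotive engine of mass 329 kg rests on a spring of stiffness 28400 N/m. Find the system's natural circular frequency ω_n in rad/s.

ω_n = √(k/m) = √(28400/329) = √86.32 = 9.291 rad/s.

9.29 rad/s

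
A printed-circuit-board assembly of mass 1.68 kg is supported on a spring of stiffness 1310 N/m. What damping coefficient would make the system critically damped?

93.8 N·s/m

c_c = 2√(k·m) = 2√(1310 × 1.68) = 2 × 46.91 = 93.83 N·s/m.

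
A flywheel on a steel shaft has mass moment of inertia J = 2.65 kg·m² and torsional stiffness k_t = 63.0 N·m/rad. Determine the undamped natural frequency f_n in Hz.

ω_n = √(k_t/J) = √(63.0/2.65) = √23.77 = 4.876 rad/s.
f_n = ω_n/(2π) = 4.876/6.283 = 0.7760 Hz.

0.776 Hz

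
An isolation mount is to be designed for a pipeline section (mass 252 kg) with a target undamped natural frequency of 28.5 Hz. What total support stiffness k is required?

ω_n = 2πf_n = 2π × 28.5 = 179.1 rad/s.
k = m·ω_n² = 252 × 179.1² = 252 × 32070 = 8081000 N/m.

8080000 N/m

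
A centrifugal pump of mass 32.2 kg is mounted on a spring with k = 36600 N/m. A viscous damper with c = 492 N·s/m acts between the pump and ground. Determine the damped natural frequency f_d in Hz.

5.23 Hz

ω_n = √(k/m) = √(36600/32.2) = 33.71 rad/s.
Critical damping c_c = 2√(k·m) = 2√(36600 × 32.2) = 2171 N·s/m, so ζ = c/c_c = 492/2171 = 0.2266.
ω_d = ω_n√(1 − ζ²) = 33.71 × √(1 − 0.0513) = 32.84 rad/s.
f_d = ω_d/(2π) = 5.226 Hz.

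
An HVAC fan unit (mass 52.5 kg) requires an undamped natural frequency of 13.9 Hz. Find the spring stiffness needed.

ω_n = 2πf_n = 2π × 13.9 = 87.34 rad/s.
k = m·ω_n² = 52.5 × 87.34² = 52.5 × 7628 = 400500 N/m.

400000 N/m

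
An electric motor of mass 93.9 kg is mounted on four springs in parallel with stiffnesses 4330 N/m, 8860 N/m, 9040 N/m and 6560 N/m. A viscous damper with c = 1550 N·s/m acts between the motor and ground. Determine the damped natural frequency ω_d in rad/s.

15.4 rad/s

Parallel springs add: k_eq = 4330 + 8860 + 9040 + 6560 = 28790 N/m.
ω_n = √(k_eq/m) = √(28790/93.9) = 17.51 rad/s.
Critical damping c_c = 2√(k_eq·m) = 2√(28790 × 93.9) = 3288 N·s/m, so ζ = c/c_c = 1550/3288 = 0.4714.
ω_d = ω_n√(1 − ζ²) = 17.51 × √(1 − 0.222) = 15.44 rad/s.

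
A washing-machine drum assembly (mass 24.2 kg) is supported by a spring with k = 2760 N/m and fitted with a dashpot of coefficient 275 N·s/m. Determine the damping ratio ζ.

ω_n = √(k/m) = √(2760/24.2) = 10.68 rad/s.
Critical damping c_c = 2√(k·m) = 2√(2760 × 24.2) = 516.9 N·s/m, so ζ = c/c_c = 275/516.9 = 0.5320.

0.532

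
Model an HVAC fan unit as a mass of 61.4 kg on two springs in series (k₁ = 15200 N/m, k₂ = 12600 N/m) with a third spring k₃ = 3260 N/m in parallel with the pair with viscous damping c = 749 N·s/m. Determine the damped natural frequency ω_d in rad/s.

Series pair: k_s = k₁k₂/(k₁+k₂) = (15200)(12600)/(15200 + 12600) = 6889 N/m. In parallel with k₃: k_eq = 6889 + 3260 = 10150 N/m.
ω_n = √(k_eq/m) = √(10150/61.4) = 12.86 rad/s.
Critical damping c_c = 2√(k_eq·m) = 2√(10150 × 61.4) = 1579 N·s/m, so ζ = c/c_c = 749/1579 = 0.4744.
ω_d = ω_n√(1 − ζ²) = 12.86 × √(1 − 0.225) = 11.32 rad/s.

11.3 rad/s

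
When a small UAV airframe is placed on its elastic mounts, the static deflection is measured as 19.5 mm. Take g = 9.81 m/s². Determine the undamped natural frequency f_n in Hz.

3.57 Hz

ω_n = √(g/δ_st) = √(9.81/0.0195) = √503.1 = 22.43 rad/s.
f_n = ω_n/(2π) = 22.43/6.283 = 3.570 Hz.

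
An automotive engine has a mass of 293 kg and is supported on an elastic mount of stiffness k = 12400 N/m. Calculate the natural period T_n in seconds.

0.966 s

ω_n = √(k/m) = √(12400/293) = √42.32 = 6.505 rad/s.
T_n = 2π/ω_n = 6.283/6.505 = 0.9658 s.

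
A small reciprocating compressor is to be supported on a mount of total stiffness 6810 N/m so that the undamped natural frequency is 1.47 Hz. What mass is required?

ω_n = 2πf_n = 2π × 1.47 = 9.236 rad/s.
m = k/ω_n² = 6810/9.236² = 6810/85.31 = 79.83 kg.

79.8 kg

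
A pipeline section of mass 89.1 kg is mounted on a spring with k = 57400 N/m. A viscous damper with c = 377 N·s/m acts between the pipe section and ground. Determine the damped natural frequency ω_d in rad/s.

ω_n = √(k/m) = √(57400/89.1) = 25.38 rad/s.
Critical damping c_c = 2√(k·m) = 2√(57400 × 89.1) = 4523 N·s/m, so ζ = c/c_c = 377/4523 = 0.08335.
ω_d = ω_n√(1 − ζ²) = 25.38 × √(1 − 0.00695) = 25.29 rad/s.

25.3 rad/s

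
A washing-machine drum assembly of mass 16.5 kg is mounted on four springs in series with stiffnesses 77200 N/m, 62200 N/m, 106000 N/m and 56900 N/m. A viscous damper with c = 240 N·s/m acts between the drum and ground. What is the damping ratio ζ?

Series springs: 1/k_eq = 1/77200 + 1/62200 + 1/106000 + 1/56900 = 5.604×10^-5, so k_eq = 17840 N/m.
ω_n = √(k_eq/m) = √(17840/16.5) = 32.89 rad/s.
Critical damping c_c = 2√(k_eq·m) = 2√(17840 × 16.5) = 1085 N·s/m, so ζ = c/c_c = 240/1085 = 0.2211.

0.221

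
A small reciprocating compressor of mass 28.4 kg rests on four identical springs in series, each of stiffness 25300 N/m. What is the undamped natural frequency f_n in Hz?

2.38 Hz

Series springs: 1/k_eq = 4/25300, so k_eq = 25300/4 = 6325 N/m.
ω_n = √(k_eq/m) = √(6325/28.4) = √222.7 = 14.92 rad/s.
f_n = ω_n/(2π) = 14.92/6.283 = 2.375 Hz.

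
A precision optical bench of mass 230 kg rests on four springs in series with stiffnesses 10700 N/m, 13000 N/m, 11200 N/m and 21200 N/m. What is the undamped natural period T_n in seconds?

1.67 s

Series springs: 1/k_eq = 1/10700 + 1/13000 + 1/11200 + 1/21200 = 0.0003068, so k_eq = 3259 N/m.
ω_n = √(k_eq/m) = √(3259/230) = √14.17 = 3.764 rad/s.
T_n = 2π/ω_n = 6.283/3.764 = 1.669 s.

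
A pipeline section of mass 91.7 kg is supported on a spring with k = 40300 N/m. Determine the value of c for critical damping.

3840 N·s/m

c_c = 2√(k·m) = 2√(40300 × 91.7) = 2 × 1922 = 3845 N·s/m.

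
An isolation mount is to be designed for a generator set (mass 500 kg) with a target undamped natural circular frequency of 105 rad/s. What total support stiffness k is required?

5510000 N/m

k = m·ω_n² = 500 × 105.0² = 500 × 11020 = 5512000 N/m.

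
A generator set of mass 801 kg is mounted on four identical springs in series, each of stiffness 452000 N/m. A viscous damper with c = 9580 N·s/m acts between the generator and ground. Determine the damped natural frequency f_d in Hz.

1.63 Hz

Series springs: 1/k_eq = 4/452000, so k_eq = 452000/4 = 113000 N/m.
ω_n = √(k_eq/m) = √(113000/801) = 11.88 rad/s.
Critical damping c_c = 2√(k_eq·m) = 2√(113000 × 801) = 19030 N·s/m, so ζ = c/c_c = 9580/19030 = 0.5035.
ω_d = ω_n√(1 − ζ²) = 11.88 × √(1 − 0.253) = 10.26 rad/s.
f_d = ω_d/(2π) = 1.633 Hz.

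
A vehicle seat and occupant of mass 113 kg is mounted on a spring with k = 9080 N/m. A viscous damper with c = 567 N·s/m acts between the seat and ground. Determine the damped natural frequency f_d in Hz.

1.37 Hz

ω_n = √(k/m) = √(9080/113) = 8.964 rad/s.
Critical damping c_c = 2√(k·m) = 2√(9080 × 113) = 2026 N·s/m, so ζ = c/c_c = 567/2026 = 0.2799.
ω_d = ω_n√(1 − ζ²) = 8.964 × √(1 − 0.0783) = 8.606 rad/s.
f_d = ω_d/(2π) = 1.370 Hz.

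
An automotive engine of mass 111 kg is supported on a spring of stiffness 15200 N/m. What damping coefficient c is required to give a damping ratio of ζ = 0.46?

c_c = 2√(k·m) = 2√(15200 × 111) = 2598 N·s/m.
c = ζ·c_c = 0.46 × 2598 = 1195 N·s/m.

1200 N·s/m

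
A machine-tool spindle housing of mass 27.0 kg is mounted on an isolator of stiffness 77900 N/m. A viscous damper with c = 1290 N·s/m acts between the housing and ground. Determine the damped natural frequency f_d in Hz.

ω_n = √(k/m) = √(77900/27.0) = 53.71 rad/s.
Critical damping c_c = 2√(k·m) = 2√(77900 × 27.0) = 2901 N·s/m, so ζ = c/c_c = 1290/2901 = 0.4447.
ω_d = ω_n√(1 − ζ²) = 53.71 × √(1 − 0.198) = 48.11 rad/s.
f_d = ω_d/(2π) = 7.657 Hz.

7.66 Hz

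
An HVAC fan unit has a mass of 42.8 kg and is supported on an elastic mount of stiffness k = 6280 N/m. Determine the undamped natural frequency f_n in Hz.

ω_n = √(k/m) = √(6280/42.8) = √146.7 = 12.11 rad/s.
f_n = ω_n/(2π) = 12.11/6.283 = 1.928 Hz.

1.93 Hz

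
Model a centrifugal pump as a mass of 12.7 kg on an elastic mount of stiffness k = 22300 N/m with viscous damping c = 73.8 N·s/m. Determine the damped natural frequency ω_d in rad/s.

ω_n = √(k/m) = √(22300/12.7) = 41.90 rad/s.
Critical damping c_c = 2√(k·m) = 2√(22300 × 12.7) = 1064 N·s/m, so ζ = c/c_c = 73.8/1064 = 0.06934.
ω_d = ω_n√(1 − ζ²) = 41.90 × √(1 − 0.00481) = 41.80 rad/s.

41.8 rad/s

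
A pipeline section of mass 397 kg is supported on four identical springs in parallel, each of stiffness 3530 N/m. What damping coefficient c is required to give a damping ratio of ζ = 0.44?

Parallel springs add: k_eq = 4 × 3530 = 14120 N/m.
c_c = 2√(k_eq·m) = 2√(14120 × 397) = 4735 N·s/m.
c = ζ·c_c = 0.44 × 4735 = 2084 N·s/m.

2080 N·s/m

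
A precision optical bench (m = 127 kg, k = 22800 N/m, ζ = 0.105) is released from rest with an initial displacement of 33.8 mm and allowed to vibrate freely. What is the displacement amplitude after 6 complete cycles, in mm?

Logarithmic decrement δ = 2πζ/√(1 − ζ²) = 2π × 0.1050/√(1 − 0.0110) = 0.6634.
After n cycles, x_n/x₀ = e^(−nδ), so x_6 = 33.8 × e^(−6 × 0.6634) = 33.8 × 0.01868 = 0.6313 mm.

0.631 mm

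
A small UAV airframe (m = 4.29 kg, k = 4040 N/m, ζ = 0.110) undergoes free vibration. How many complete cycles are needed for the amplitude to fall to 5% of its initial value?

Logarithmic decrement δ = 2πζ/√(1 − ζ²) = 2π × 0.1100/√(1 − 0.0121) = 0.6954.
x_n/x₀ = e^(−nδ) ≤ 0.05; take ln: n ≥ ln(1/0.05)/δ = 2.996/0.6954 = 4.308.
So 5 complete cycles are required.

5 cycles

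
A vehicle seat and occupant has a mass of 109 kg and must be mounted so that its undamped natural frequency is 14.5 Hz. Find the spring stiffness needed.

ω_n = 2πf_n = 2π × 14.5 = 91.11 rad/s.
k = m·ω_n² = 109 × 91.11² = 109 × 8300 = 904700 N/m.

905000 N/m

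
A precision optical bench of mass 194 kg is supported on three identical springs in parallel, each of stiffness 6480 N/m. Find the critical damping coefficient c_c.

Parallel springs add: k_eq = 3 × 6480 = 19440 N/m.
c_c = 2√(k_eq·m) = 2√(19440 × 194) = 2 × 1942 = 3884 N·s/m.

3880 N·s/m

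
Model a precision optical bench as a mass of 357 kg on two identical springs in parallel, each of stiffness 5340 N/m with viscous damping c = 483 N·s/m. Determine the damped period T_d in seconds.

1.16 s

Parallel springs add: k_eq = 2 × 5340 = 10680 N/m.
ω_n = √(k_eq/m) = √(10680/357) = 5.470 rad/s.
Critical damping c_c = 2√(k_eq·m) = 2√(10680 × 357) = 3905 N·s/m, so ζ = c/c_c = 483/3905 = 0.1237.
ω_d = ω_n√(1 − ζ²) = 5.470 × √(1 − 0.0153) = 5.428 rad/s.
T_d = 2π/ω_d = 1.158 s.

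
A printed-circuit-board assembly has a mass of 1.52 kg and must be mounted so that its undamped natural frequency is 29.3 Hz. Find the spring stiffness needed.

ω_n = 2πf_n = 2π × 29.3 = 184.1 rad/s.
k = m·ω_n² = 1.52 × 184.1² = 1.52 × 33890 = 51520 N/m.

51500 N/m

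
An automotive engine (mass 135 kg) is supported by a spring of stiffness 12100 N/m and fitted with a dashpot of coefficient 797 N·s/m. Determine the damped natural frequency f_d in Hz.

1.43 Hz

ω_n = √(k/m) = √(12100/135) = 9.467 rad/s.
Critical damping c_c = 2√(k·m) = 2√(12100 × 135) = 2556 N·s/m, so ζ = c/c_c = 797/2556 = 0.3118.
ω_d = ω_n√(1 − ζ²) = 9.467 × √(1 − 0.0972) = 8.995 rad/s.
f_d = ω_d/(2π) = 1.432 Hz.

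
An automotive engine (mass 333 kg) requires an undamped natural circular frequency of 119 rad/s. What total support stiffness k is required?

k = m·ω_n² = 333 × 119.0² = 333 × 14160 = 4716000 N/m.

4720000 N/m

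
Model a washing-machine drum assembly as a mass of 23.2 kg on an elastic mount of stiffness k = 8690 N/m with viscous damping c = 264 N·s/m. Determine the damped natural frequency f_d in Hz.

ω_n = √(k/m) = √(8690/23.2) = 19.35 rad/s.
Critical damping c_c = 2√(k·m) = 2√(8690 × 23.2) = 898.0 N·s/m, so ζ = c/c_c = 264/898.0 = 0.2940.
ω_d = ω_n√(1 − ζ²) = 19.35 × √(1 − 0.0864) = 18.50 rad/s.
f_d = ω_d/(2π) = 2.944 Hz.

2.94 Hz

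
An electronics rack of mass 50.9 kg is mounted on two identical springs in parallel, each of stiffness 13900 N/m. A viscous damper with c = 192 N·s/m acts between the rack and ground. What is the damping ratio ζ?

Parallel springs add: k_eq = 2 × 13900 = 27800 N/m.
ω_n = √(k_eq/m) = √(27800/50.9) = 23.37 rad/s.
Critical damping c_c = 2√(k_eq·m) = 2√(27800 × 50.9) = 2379 N·s/m, so ζ = c/c_c = 192/2379 = 0.08070.

0.0807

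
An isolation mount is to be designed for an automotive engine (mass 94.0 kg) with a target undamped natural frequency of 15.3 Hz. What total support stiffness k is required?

869000 N/m

ω_n = 2πf_n = 2π × 15.3 = 96.13 rad/s.
k = m·ω_n² = 94.0 × 96.13² = 94.0 × 9242 = 868700 N/m.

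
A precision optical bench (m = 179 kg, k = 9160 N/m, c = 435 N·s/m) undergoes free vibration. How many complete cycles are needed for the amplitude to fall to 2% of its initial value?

ζ = c/(2√(km)) = 435/(2√(9160 × 179)) = 435/2561 = 0.1699.
Logarithmic decrement δ = 2πζ/√(1 − ζ²) = 2π × 0.1699/√(1 − 0.0289) = 1.083.
x_n/x₀ = e^(−nδ) ≤ 0.02; take ln: n ≥ ln(1/0.02)/δ = 3.912/1.083 = 3.612.
So 4 complete cycles are required.

4 cycles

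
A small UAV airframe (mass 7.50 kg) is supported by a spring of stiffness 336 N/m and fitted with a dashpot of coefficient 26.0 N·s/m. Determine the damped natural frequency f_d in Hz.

ω_n = √(k/m) = √(336.0/7.50) = 6.693 rad/s.
Critical damping c_c = 2√(k·m) = 2√(336.0 × 7.50) = 100.4 N·s/m, so ζ = c/c_c = 26.0/100.4 = 0.2590.
ω_d = ω_n√(1 − ζ²) = 6.693 × √(1 − 0.0671) = 6.465 rad/s.
f_d = ω_d/(2π) = 1.029 Hz.

1.03 Hz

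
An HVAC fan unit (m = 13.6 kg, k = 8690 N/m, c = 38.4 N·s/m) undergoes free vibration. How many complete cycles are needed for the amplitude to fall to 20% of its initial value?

5 cycles

ζ = c/(2√(km)) = 38.4/(2√(8690 × 13.6)) = 38.4/687.6 = 0.05585.
Logarithmic decrement δ = 2πζ/√(1 − ζ²) = 2π × 0.05585/√(1 − 0.00312) = 0.3515.
x_n/x₀ = e^(−nδ) ≤ 0.2; take ln: n ≥ ln(1/0.2)/δ = 1.609/0.3515 = 4.579.
So 5 complete cycles are required.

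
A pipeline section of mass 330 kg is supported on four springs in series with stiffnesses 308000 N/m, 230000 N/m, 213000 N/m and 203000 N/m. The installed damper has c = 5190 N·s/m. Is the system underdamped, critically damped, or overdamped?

underdamped

Series springs: 1/k_eq = 1/308000 + 1/230000 + 1/213000 + 1/203000 = 1.722×10^-5, so k_eq = 58090 N/m.
c_c = 2√(k_eq·m) = 8756 N·s/m; ζ = c/c_c = 5190/8756 = 0.593.
Since ζ < 1 the system is underdamped.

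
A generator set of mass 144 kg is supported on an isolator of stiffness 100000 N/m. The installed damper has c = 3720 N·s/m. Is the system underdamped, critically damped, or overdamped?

c_c = 2√(k·m) = 7589 N·s/m; ζ = c/c_c = 3720/7589 = 0.490.
Since ζ < 1 the system is underdamped.

underdamped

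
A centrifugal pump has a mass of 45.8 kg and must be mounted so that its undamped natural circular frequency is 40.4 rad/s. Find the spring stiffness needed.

k = m·ω_n² = 45.8 × 40.40² = 45.8 × 1632 = 74750 N/m.

74800 N/m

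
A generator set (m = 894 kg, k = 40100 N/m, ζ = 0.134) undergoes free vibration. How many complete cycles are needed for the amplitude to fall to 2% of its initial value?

Logarithmic decrement δ = 2πζ/√(1 − ζ²) = 2π × 0.1340/√(1 − 0.0180) = 0.8496.
x_n/x₀ = e^(−nδ) ≤ 0.02; take ln: n ≥ ln(1/0.02)/δ = 3.912/0.8496 = 4.604.
So 5 complete cycles are required.

5 cycles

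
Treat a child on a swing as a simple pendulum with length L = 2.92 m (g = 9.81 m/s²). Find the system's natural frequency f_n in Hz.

For a simple pendulum ω_n = √(g/L) = √(9.81/2.92) = √3.360 = 1.833 rad/s.
f_n = ω_n/(2π) = 1.833/6.283 = 0.2917 Hz.

0.292 Hz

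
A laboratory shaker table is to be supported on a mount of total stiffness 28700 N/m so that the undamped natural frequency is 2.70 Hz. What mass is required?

99.7 kg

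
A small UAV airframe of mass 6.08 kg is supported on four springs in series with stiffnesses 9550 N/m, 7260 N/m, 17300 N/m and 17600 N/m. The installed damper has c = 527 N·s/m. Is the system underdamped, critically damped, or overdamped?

overdamped

Series springs: 1/k_eq = 1/9550 + 1/7260 + 1/17300 + 1/17600 = 0.0003571, so k_eq = 2801 N/m.
c_c = 2√(k_eq·m) = 261.0 N·s/m; ζ = c/c_c = 527/261.0 = 2.02.
Since ζ > 1 the system is overdamped.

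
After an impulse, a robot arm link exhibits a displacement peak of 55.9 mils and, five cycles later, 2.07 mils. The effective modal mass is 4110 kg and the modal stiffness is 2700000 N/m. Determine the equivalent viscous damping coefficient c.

22000 N·s/m

Logarithmic decrement δ = (1/n)·ln(x₀/x_n) = (1/5)·ln(55.9/2.07) = (1/5)·ln(27.00) = 0.6592.
ζ = δ/√(4π² + δ²) = 0.6592/√(39.48 + 0.435) = 0.6592/6.318 = 0.1043.
c = ζ · 2√(km) = 0.1043 × 2√(2700000 × 4110) = 0.1043 × 210700 = 21980 N·s/m.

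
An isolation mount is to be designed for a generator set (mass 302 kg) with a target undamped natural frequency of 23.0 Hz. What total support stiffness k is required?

ω_n = 2πf_n = 2π × 23.0 = 144.5 rad/s.
k = m·ω_n² = 302 × 144.5² = 302 × 20880 = 6307000 N/m.

6310000 N/m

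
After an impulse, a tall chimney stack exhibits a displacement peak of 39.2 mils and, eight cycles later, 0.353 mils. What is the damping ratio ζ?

0.0933

Logarithmic decrement δ = (1/n)·ln(x₀/x_n) = (1/8)·ln(39.2/0.353) = (1/8)·ln(111.0) = 0.5887.
ζ = δ/√(4π² + δ²) = 0.5887/√(39.48 + 0.347) = 0.5887/6.311 = 0.09329.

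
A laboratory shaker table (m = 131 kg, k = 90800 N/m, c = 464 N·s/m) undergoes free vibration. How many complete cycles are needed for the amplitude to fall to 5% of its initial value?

ζ = c/(2√(km)) = 464/(2√(90800 × 131)) = 464/6898 = 0.06727.
Logarithmic decrement δ = 2πζ/√(1 − ζ²) = 2π × 0.06727/√(1 − 0.00453) = 0.4236.
x_n/x₀ = e^(−nδ) ≤ 0.05; take ln: n ≥ ln(1/0.05)/δ = 2.996/0.4236 = 7.072.
So 8 complete cycles are required.

8 cycles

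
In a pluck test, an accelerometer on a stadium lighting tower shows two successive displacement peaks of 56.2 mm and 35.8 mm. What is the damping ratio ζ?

Logarithmic decrement δ = (1/n)·ln(x₀/x_n) = (1/1)·ln(56.2/35.8) = (1/1)·ln(1.570) = 0.4510.
ζ = δ/√(4π² + δ²) = 0.4510/√(39.48 + 0.203) = 0.4510/6.299 = 0.07159.

0.0716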